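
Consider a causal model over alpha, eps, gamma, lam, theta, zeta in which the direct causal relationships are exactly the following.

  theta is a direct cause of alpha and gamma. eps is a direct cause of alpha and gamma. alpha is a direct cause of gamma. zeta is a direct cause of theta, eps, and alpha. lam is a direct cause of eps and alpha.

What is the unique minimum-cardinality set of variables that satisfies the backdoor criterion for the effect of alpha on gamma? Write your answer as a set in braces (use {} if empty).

Variables eligible for adjustment (non-descendants of alpha, excluding alpha and gamma): {eps, lam, theta, zeta}.
Backdoor paths from alpha to gamma:
  P1: alpha <- lam -> eps <- zeta -> theta -> gamma
  P2: alpha <- lam -> eps -> gamma
  P3: alpha <- zeta -> eps -> gamma
  P4: alpha <- zeta -> theta -> gamma
  P5: alpha <- eps <- zeta -> theta -> gamma
  P6: alpha <- eps -> gamma
  P7: alpha <- theta <- zeta -> eps -> gamma
  P8: alpha <- theta -> gamma
The empty set is not sufficient: P2 (alpha <- lam -> eps -> gamma) has no collider blocking it and no conditioned non-collider, so it is open.
Try {eps, theta}:
  P1: blocked at chain node theta ∈ conditioning set.
  P2: blocked at chain node eps ∈ conditioning set.
  P3: blocked at chain node eps ∈ conditioning set.
  P4: blocked at chain node theta ∈ conditioning set.
  P5: blocked at chain node eps ∈ conditioning set.
  P6: blocked at fork node eps ∈ conditioning set.
  P7: blocked at chain node theta ∈ conditioning set.
  P8: blocked at fork node theta ∈ conditioning set.
{eps, theta} contains no descendant of alpha and blocks every backdoor path.
Every element of {eps, theta} is needed (dropping eps leaves P2 open; dropping theta leaves P1 open), so no proper subset is valid.
Among all size-2 subsets of the eligible variables, only {eps, theta} blocks every backdoor path, so it is the unique smallest valid adjustment set.

{eps, theta}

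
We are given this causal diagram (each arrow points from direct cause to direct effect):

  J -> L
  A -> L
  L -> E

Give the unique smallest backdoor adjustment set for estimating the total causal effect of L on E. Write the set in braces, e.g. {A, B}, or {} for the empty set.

{}

Variables eligible for adjustment (non-descendants of L, excluding L and E): {A, J}.
Backdoor paths from L to E:
  (none)
With no backdoor paths the empty set already satisfies the criterion, and it is trivially minimal.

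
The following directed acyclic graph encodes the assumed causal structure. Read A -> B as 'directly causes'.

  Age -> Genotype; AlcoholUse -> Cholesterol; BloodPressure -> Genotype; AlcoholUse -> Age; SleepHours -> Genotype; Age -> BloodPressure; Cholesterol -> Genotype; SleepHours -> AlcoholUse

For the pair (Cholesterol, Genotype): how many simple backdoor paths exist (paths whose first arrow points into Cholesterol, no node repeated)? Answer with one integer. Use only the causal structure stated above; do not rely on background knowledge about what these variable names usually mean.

3

A backdoor path from Cholesterol to Genotype is any simple undirected path whose first edge points into Cholesterol (i.e. leaves Cholesterol via a parent).
Parents of Cholesterol: {AlcoholUse}.
Enumerating:
  P1: Cholesterol <- AlcoholUse <- SleepHours -> Genotype
  P2: Cholesterol <- AlcoholUse -> Age -> BloodPressure -> Genotype
  P3: Cholesterol <- AlcoholUse -> Age -> Genotype
That exhausts the simple backdoor paths. Count: 3.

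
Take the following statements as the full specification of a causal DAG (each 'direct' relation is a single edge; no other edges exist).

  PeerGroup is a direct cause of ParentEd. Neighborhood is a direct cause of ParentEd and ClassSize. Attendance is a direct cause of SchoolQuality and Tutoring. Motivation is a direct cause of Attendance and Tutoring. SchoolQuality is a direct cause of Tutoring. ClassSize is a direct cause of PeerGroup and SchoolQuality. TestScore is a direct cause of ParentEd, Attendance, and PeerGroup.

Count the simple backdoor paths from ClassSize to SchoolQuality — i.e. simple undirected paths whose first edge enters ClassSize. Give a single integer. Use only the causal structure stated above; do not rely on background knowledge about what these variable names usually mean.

A backdoor path from ClassSize to SchoolQuality is any simple undirected path whose first edge points into ClassSize (i.e. leaves ClassSize via a parent).
Parents of ClassSize: {Neighborhood}.
Enumerating:
  P1: ClassSize <- Neighborhood -> ParentEd <- TestScore -> Attendance <- Motivation -> Tutoring <- SchoolQuality
  P2: ClassSize <- Neighborhood -> ParentEd <- TestScore -> Attendance -> SchoolQuality
  P3: ClassSize <- Neighborhood -> ParentEd <- TestScore -> Attendance -> Tutoring <- SchoolQuality
  P4: ClassSize <- Neighborhood -> ParentEd <- PeerGroup <- TestScore -> Attendance <- Motivation -> Tutoring <- SchoolQuality
  P5: ClassSize <- Neighborhood -> ParentEd <- PeerGroup <- TestScore -> Attendance -> SchoolQuality
  P6: ClassSize <- Neighborhood -> ParentEd <- PeerGroup <- TestScore -> Attendance -> Tutoring <- SchoolQuality
That exhausts the simple backdoor paths. Count: 6.

6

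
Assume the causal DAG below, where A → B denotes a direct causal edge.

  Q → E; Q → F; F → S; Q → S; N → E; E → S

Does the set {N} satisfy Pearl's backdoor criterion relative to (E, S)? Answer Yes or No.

Backdoor paths from E to S (paths whose first edge points into E):
  P1: E <- Q -> F -> S
  P2: E <- Q -> S
Condition 1 (no descendant of E in the set): holds — descendants of E are {S}; none are in {N}.
Condition 2 (every backdoor path blocked by {N}):
  P1: open — no interior node is in the conditioning set.
  P2: open — no interior node is in the conditioning set.
{N} does not satisfy the backdoor criterion.

No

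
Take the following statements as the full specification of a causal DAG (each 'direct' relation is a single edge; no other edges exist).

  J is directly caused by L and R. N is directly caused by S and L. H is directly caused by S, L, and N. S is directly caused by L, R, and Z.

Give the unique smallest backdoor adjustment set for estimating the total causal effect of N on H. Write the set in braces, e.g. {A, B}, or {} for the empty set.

{L, S}

Variables eligible for adjustment (non-descendants of N, excluding N and H): {J, L, R, S, Z}.
Backdoor paths from N to H:
  P1: N <- L -> S -> H
  P2: N <- L -> J <- R -> S -> H
  P3: N <- L -> H
  P4: N <- S <- R -> J <- L -> H
  P5: N <- S <- L -> H
  P6: N <- S -> H
The empty set is not sufficient: P1 (N <- L -> S -> H) has no collider blocking it and no conditioned non-collider, so it is open.
Try {L, S}:
  P1: blocked at fork node L ∈ conditioning set.
  P2: blocked at fork node L ∈ conditioning set.
  P3: blocked at fork node L ∈ conditioning set.
  P4: blocked at chain node S ∈ conditioning set.
  P5: blocked at chain node S ∈ conditioning set.
  P6: blocked at fork node S ∈ conditioning set.
{L, S} contains no descendant of N and blocks every backdoor path.
Every element of {L, S} is needed (dropping L leaves P3 open; dropping S leaves P6 open), so no proper subset is valid.
Among all size-2 subsets of the eligible variables, only {L, S} blocks every backdoor path, so it is the unique smallest valid adjustment set.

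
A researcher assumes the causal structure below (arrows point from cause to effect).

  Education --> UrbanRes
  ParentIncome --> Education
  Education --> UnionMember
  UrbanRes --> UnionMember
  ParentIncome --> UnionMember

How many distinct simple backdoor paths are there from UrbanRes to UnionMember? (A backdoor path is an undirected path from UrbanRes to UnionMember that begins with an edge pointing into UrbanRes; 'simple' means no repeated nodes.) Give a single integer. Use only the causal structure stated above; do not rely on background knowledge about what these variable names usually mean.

2

A backdoor path from UrbanRes to UnionMember is any simple undirected path whose first edge points into UrbanRes (i.e. leaves UrbanRes via a parent).
Parents of UrbanRes: {Education}.
Enumerating:
  P1: UrbanRes <- Education <- ParentIncome -> UnionMember
  P2: UrbanRes <- Education -> UnionMember
That exhausts the simple backdoor paths. Count: 2.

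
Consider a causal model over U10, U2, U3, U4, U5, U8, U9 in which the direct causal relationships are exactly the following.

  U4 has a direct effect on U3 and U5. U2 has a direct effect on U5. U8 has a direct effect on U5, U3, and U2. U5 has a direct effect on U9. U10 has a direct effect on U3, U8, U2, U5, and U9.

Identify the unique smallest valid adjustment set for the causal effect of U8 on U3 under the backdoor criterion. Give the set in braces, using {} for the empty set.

{U10}

Variables eligible for adjustment (non-descendants of U8, excluding U8 and U3): {U10, U4}.
Backdoor paths from U8 to U3:
  P1: U8 <- U10 -> U3
  P2: U8 <- U10 -> U2 -> U5 <- U4 -> U3
  P3: U8 <- U10 -> U5 <- U4 -> U3
  P4: U8 <- U10 -> U9 <- U5 <- U4 -> U3
The empty set is not sufficient: P1 (U8 <- U10 -> U3) has no collider blocking it and no conditioned non-collider, so it is open.
Try {U10}:
  P1: blocked at fork node U10 ∈ conditioning set.
  P2: blocked at fork node U10 ∈ conditioning set.
  P3: blocked at fork node U10 ∈ conditioning set.
  P4: blocked at fork node U10 ∈ conditioning set.
{U10} contains no descendant of U8 and blocks every backdoor path.
No other singleton works — e.g. {U4} leaves P1 open — so {U10} is the unique smallest valid adjustment set.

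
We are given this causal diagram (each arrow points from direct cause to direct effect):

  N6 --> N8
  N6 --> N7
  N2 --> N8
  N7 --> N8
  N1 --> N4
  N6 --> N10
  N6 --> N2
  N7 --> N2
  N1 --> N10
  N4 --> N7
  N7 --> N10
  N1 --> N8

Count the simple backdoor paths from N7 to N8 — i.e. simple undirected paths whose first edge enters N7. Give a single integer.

6

A backdoor path from N7 to N8 is any simple undirected path whose first edge points into N7 (i.e. leaves N7 via a parent).
Parents of N7: {N4, N6}.
Enumerating:
  P1: N7 <- N6 -> N10 <- N1 -> N8
  P2: N7 <- N6 -> N2 -> N8
  P3: N7 <- N6 -> N8
  P4: N7 <- N4 <- N1 -> N10 <- N6 -> N2 -> N8
  P5: N7 <- N4 <- N1 -> N10 <- N6 -> N8
  P6: N7 <- N4 <- N1 -> N8
That exhausts the simple backdoor paths. Count: 6.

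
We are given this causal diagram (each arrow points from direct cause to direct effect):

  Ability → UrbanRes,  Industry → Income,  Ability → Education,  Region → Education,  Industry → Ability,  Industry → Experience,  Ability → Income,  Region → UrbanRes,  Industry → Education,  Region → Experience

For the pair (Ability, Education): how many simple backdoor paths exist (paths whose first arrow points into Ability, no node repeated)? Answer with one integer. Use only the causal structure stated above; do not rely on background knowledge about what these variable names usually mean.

2

A backdoor path from Ability to Education is any simple undirected path whose first edge points into Ability (i.e. leaves Ability via a parent).
Parents of Ability: {Industry}.
Enumerating:
  P1: Ability <- Industry -> Experience <- Region -> Education
  P2: Ability <- Industry -> Education
That exhausts the simple backdoor paths. Count: 2.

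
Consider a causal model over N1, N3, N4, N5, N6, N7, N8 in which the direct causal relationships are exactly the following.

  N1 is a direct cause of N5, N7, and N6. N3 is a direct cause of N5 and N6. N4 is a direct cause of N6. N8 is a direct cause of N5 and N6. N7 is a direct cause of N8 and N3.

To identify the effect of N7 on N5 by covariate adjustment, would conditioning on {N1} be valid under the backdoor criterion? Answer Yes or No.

Yes

Backdoor paths from N7 to N5 (paths whose first edge points into N7):
  P1: N7 <- N1 -> N5
  P2: N7 <- N1 -> N6 <- N3 -> N5
  P3: N7 <- N1 -> N6 <- N8 -> N5
Condition 1 (no descendant of N7 in the set): holds — descendants of N7 are {N3, N5, N6, N8}; none are in {N1}.
Condition 2 (every backdoor path blocked by {N1}):
  P1: blocked at fork node N1 ∈ conditioning set.
  P2: blocked at fork node N1 ∈ conditioning set.
  P3: blocked at fork node N1 ∈ conditioning set.
{N1} satisfies the backdoor criterion.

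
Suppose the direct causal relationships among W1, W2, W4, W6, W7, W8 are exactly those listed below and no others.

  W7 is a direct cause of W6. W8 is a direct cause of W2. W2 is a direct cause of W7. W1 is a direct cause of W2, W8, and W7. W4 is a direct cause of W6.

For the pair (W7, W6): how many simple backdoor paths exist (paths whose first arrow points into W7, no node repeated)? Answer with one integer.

0

A backdoor path from W7 to W6 is any simple undirected path whose first edge points into W7 (i.e. leaves W7 via a parent).
Parents of W7: {W1, W2}.
No simple path from any parent of W7 reaches W6 without revisiting W7, so there are no backdoor paths.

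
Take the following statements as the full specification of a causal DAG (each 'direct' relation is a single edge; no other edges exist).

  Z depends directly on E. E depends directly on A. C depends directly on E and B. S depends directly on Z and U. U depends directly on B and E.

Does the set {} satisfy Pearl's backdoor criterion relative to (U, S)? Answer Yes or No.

No

Backdoor paths from U to S (paths whose first edge points into U):
  P1: U <- E -> Z -> S
  P2: U <- B -> C <- E -> Z -> S
Condition 1 (no descendant of U in the set): holds — descendants of U are {S}; none are in {}.
Condition 2 (every backdoor path blocked by {}):
  P1: open — no interior node is in the conditioning set.
  P2: blocked at collider C (neither it nor any descendant is in the conditioning set).
{} does not satisfy the backdoor criterion.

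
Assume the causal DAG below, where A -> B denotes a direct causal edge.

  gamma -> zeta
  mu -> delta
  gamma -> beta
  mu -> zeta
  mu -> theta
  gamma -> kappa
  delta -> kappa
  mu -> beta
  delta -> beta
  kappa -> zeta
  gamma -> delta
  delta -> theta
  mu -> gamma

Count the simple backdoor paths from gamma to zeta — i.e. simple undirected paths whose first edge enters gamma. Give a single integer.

4

A backdoor path from gamma to zeta is any simple undirected path whose first edge points into gamma (i.e. leaves gamma via a parent).
Parents of gamma: {mu}.
Enumerating:
  P1: gamma <- mu -> delta -> kappa -> zeta
  P2: gamma <- mu -> zeta
  P3: gamma <- mu -> beta <- delta -> kappa -> zeta
  P4: gamma <- mu -> theta <- delta -> kappa -> zeta
That exhausts the simple backdoor paths. Count: 4.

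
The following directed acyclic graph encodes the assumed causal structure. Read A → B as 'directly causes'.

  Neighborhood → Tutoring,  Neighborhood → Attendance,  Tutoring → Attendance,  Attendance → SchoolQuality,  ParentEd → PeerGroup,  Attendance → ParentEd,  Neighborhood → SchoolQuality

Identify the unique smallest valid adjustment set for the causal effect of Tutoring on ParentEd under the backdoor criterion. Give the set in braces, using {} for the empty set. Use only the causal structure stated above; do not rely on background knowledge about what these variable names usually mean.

Variables eligible for adjustment (non-descendants of Tutoring, excluding Tutoring and ParentEd): {Neighborhood}.
Backdoor paths from Tutoring to ParentEd:
  P1: Tutoring <- Neighborhood -> Attendance -> ParentEd
  P2: Tutoring <- Neighborhood -> SchoolQuality <- Attendance -> ParentEd
The empty set is not sufficient: P1 (Tutoring <- Neighborhood -> Attendance -> ParentEd) has no collider blocking it and no conditioned non-collider, so it is open.
Try {Neighborhood}:
  P1: blocked at fork node Neighborhood ∈ conditioning set.
  P2: blocked at fork node Neighborhood ∈ conditioning set.
{Neighborhood} contains no descendant of Tutoring and blocks every backdoor path.
{Neighborhood} is the unique smallest valid adjustment set.

{Neighborhood}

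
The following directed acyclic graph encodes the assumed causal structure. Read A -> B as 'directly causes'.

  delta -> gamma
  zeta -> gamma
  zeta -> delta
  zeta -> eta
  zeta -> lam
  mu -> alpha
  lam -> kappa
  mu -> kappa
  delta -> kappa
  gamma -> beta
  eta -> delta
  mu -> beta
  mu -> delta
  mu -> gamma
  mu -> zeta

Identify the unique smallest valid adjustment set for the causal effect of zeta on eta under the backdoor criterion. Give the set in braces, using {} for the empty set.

{}

Variables eligible for adjustment (non-descendants of zeta, excluding zeta and eta): {alpha, mu}.
Backdoor paths from zeta to eta:
  P1: zeta <- mu -> delta <- eta
  P2: zeta <- mu -> gamma <- delta <- eta
  P3: zeta <- mu -> beta <- gamma <- delta <- eta
  P4: zeta <- mu -> kappa <- delta <- eta
Each backdoor path contains an unconditioned collider, so every path is already blocked with the empty conditioning set:
  P1: blocked at collider delta (neither it nor any descendant is in the conditioning set).
  P2: blocked at collider gamma (neither it nor any descendant is in the conditioning set).
  P3: blocked at collider beta (neither it nor any descendant is in the conditioning set).
  P4: blocked at collider kappa (neither it nor any descendant is in the conditioning set).
The empty set is therefore the unique smallest valid set.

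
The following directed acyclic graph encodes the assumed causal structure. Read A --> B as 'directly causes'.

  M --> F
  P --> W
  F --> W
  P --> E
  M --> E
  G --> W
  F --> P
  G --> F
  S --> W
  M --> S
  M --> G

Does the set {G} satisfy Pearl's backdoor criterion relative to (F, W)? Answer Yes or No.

Backdoor paths from F to W (paths whose first edge points into F):
  P1: F <- M -> S -> W
  P2: F <- M -> G -> W
  P3: F <- M -> E <- P -> W
  P4: F <- G <- M -> S -> W
  P5: F <- G <- M -> E <- P -> W
  P6: F <- G -> W
Condition 1 (no descendant of F in the set): holds — descendants of F are {E, P, W}; none are in {G}.
Condition 2 (every backdoor path blocked by {G}):
  P1: open — no interior node is in the conditioning set.
  P2: blocked at chain node G ∈ conditioning set.
  P3: blocked at collider E (neither it nor any descendant is in the conditioning set).
  P4: blocked at chain node G ∈ conditioning set.
  P5: blocked at chain node G ∈ conditioning set.
  P6: blocked at fork node G ∈ conditioning set.
{G} does not satisfy the backdoor criterion.

No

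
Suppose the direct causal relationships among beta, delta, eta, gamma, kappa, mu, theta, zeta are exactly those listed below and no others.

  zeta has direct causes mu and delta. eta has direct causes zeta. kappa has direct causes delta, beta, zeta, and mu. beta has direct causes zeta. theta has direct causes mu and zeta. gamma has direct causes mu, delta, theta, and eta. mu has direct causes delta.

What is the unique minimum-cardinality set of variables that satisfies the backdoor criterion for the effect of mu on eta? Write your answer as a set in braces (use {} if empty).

Variables eligible for adjustment (non-descendants of mu, excluding mu and eta): {delta}.
Backdoor paths from mu to eta:
  P1: mu <- delta -> zeta -> eta
  P2: mu <- delta -> zeta -> theta -> gamma <- eta
  P3: mu <- delta -> kappa <- zeta -> eta
  P4: mu <- delta -> kappa <- zeta -> theta -> gamma <- eta
  P5: mu <- delta -> kappa <- beta <- zeta -> eta
  P6: mu <- delta -> kappa <- beta <- zeta -> theta -> gamma <- eta
  P7: mu <- delta -> gamma <- eta
  P8: mu <- delta -> gamma <- theta <- zeta -> eta
The empty set is not sufficient: P1 (mu <- delta -> zeta -> eta) has no collider blocking it and no conditioned non-collider, so it is open.
Try {delta}:
  P1: blocked at fork node delta ∈ conditioning set.
  P2: blocked at fork node delta ∈ conditioning set.
  P3: blocked at fork node delta ∈ conditioning set.
  P4: blocked at fork node delta ∈ conditioning set.
  P5: blocked at fork node delta ∈ conditioning set.
  P6: blocked at fork node delta ∈ conditioning set.
  P7: blocked at fork node delta ∈ conditioning set.
  P8: blocked at fork node delta ∈ conditioning set.
{delta} contains no descendant of mu and blocks every backdoor path.
{delta} is the unique smallest valid adjustment set.

{delta}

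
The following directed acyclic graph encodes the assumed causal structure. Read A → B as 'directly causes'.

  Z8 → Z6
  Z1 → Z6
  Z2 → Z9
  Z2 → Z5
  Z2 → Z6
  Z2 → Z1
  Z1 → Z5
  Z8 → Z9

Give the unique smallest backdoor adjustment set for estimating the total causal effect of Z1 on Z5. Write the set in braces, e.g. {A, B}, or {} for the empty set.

{Z2}

Variables eligible for adjustment (non-descendants of Z1, excluding Z1 and Z5): {Z2, Z8, Z9}.
Backdoor paths from Z1 to Z5:
  P1: Z1 <- Z2 -> Z5
The empty set is not sufficient: P1 (Z1 <- Z2 -> Z5) has no collider blocking it and no conditioned non-collider, so it is open.
Try {Z2}:
  P1: blocked at fork node Z2 ∈ conditioning set.
{Z2} contains no descendant of Z1 and blocks every backdoor path.
No other singleton works — e.g. {Z8} leaves P1 open — so {Z2} is the unique smallest valid adjustment set.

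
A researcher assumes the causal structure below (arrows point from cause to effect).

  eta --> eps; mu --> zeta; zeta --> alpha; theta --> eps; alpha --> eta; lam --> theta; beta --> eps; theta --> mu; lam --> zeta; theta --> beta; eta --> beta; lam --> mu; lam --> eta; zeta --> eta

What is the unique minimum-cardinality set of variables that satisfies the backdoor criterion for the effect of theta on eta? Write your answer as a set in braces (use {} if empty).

Variables eligible for adjustment (non-descendants of theta, excluding theta and eta): {lam}.
Backdoor paths from theta to eta:
  P1: theta <- lam -> mu -> zeta -> alpha -> eta
  P2: theta <- lam -> mu -> zeta -> eta
  P3: theta <- lam -> zeta -> alpha -> eta
  P4: theta <- lam -> zeta -> eta
  P5: theta <- lam -> eta
The empty set is not sufficient: P1 (theta <- lam -> mu -> zeta -> alpha -> eta) has no collider blocking it and no conditioned non-collider, so it is open.
Try {lam}:
  P1: blocked at fork node lam ∈ conditioning set.
  P2: blocked at fork node lam ∈ conditioning set.
  P3: blocked at fork node lam ∈ conditioning set.
  P4: blocked at fork node lam ∈ conditioning set.
  P5: blocked at fork node lam ∈ conditioning set.
{lam} contains no descendant of theta and blocks every backdoor path.
{lam} is the unique smallest valid adjustment set.

{lam}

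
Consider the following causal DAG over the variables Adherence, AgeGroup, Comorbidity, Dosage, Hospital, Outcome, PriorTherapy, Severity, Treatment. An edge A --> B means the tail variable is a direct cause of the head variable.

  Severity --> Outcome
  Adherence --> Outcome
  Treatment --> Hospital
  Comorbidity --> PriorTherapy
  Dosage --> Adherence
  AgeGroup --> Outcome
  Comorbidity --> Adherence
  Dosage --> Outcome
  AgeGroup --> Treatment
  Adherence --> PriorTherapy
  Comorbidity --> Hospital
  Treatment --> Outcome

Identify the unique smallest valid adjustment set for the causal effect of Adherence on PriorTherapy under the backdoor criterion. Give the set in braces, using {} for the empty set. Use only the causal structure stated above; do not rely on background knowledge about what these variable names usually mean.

Variables eligible for adjustment (non-descendants of Adherence, excluding Adherence and PriorTherapy): {AgeGroup, Comorbidity, Dosage, Hospital, Severity, Treatment}.
Backdoor paths from Adherence to PriorTherapy:
  P1: Adherence <- Comorbidity -> PriorTherapy
  P2: Adherence <- Dosage -> Outcome <- AgeGroup -> Treatment -> Hospital <- Comorbidity -> PriorTherapy
  P3: Adherence <- Dosage -> Outcome <- Treatment -> Hospital <- Comorbidity -> PriorTherapy
The empty set is not sufficient: P1 (Adherence <- Comorbidity -> PriorTherapy) has no collider blocking it and no conditioned non-collider, so it is open.
Try {Comorbidity}:
  P1: blocked at fork node Comorbidity ∈ conditioning set.
  P2: blocked at collider Outcome (neither it nor any descendant is in the conditioning set).
  P3: blocked at collider Outcome (neither it nor any descendant is in the conditioning set).
{Comorbidity} contains no descendant of Adherence and blocks every backdoor path.
No other singleton works — e.g. {Dosage} leaves P1 open — so {Comorbidity} is the unique smallest valid adjustment set.

{Comorbidity}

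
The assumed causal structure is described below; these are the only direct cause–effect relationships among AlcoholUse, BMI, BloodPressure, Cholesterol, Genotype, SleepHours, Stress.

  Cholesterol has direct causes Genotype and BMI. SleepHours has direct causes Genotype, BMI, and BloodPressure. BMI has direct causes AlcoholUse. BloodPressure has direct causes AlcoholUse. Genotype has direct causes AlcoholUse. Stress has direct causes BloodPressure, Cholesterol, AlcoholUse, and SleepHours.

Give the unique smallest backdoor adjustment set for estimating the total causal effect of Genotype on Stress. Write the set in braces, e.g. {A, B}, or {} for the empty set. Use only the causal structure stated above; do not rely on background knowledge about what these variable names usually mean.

Variables eligible for adjustment (non-descendants of Genotype, excluding Genotype and Stress): {AlcoholUse, BMI, BloodPressure}.
Backdoor paths from Genotype to Stress:
  P1: Genotype <- AlcoholUse -> BMI -> SleepHours <- BloodPressure -> Stress
  P2: Genotype <- AlcoholUse -> BMI -> SleepHours -> Stress
  P3: Genotype <- AlcoholUse -> BMI -> Cholesterol -> Stress
  P4: Genotype <- AlcoholUse -> BloodPressure -> SleepHours <- BMI -> Cholesterol -> Stress
  P5: Genotype <- AlcoholUse -> BloodPressure -> SleepHours -> Stress
  P6: Genotype <- AlcoholUse -> BloodPressure -> Stress
  P7: Genotype <- AlcoholUse -> Stress
The empty set is not sufficient: P2 (Genotype <- AlcoholUse -> BMI -> SleepHours -> Stress) has no collider blocking it and no conditioned non-collider, so it is open.
Try {AlcoholUse}:
  P1: blocked at fork node AlcoholUse ∈ conditioning set.
  P2: blocked at fork node AlcoholUse ∈ conditioning set.
  P3: blocked at fork node AlcoholUse ∈ conditioning set.
  P4: blocked at fork node AlcoholUse ∈ conditioning set.
  P5: blocked at fork node AlcoholUse ∈ conditioning set.
  P6: blocked at fork node AlcoholUse ∈ conditioning set.
  P7: blocked at fork node AlcoholUse ∈ conditioning set.
{AlcoholUse} contains no descendant of Genotype and blocks every backdoor path.
No other singleton works — e.g. {BMI} leaves P5 open — so {AlcoholUse} is the unique smallest valid adjustment set.

{AlcoholUse}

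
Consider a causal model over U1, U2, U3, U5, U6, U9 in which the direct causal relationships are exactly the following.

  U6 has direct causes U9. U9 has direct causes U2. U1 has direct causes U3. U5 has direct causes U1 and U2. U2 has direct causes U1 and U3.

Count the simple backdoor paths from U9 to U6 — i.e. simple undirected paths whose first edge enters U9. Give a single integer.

A backdoor path from U9 to U6 is any simple undirected path whose first edge points into U9 (i.e. leaves U9 via a parent).
Parents of U9: {U2}.
No simple path from any parent of U9 reaches U6 without revisiting U9, so there are no backdoor paths.

0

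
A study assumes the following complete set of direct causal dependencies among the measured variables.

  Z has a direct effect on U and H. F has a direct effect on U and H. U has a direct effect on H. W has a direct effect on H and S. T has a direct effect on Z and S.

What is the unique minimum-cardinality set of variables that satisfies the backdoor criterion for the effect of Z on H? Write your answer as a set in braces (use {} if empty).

{}

Variables eligible for adjustment (non-descendants of Z, excluding Z and H): {F, S, T, W}.
Backdoor paths from Z to H:
  P1: Z <- T -> S <- W -> H
Each backdoor path contains an unconditioned collider, so every path is already blocked with the empty conditioning set:
  P1: blocked at collider S (neither it nor any descendant is in the conditioning set).
The empty set is therefore the unique smallest valid set.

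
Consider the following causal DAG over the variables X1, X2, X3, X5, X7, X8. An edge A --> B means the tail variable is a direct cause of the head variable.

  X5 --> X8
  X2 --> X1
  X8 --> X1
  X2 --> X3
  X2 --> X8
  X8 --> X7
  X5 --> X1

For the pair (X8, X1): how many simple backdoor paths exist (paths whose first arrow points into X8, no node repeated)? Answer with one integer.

A backdoor path from X8 to X1 is any simple undirected path whose first edge points into X8 (i.e. leaves X8 via a parent).
Parents of X8: {X2, X5}.
Enumerating:
  P1: X8 <- X5 -> X1
  P2: X8 <- X2 -> X1
That exhausts the simple backdoor paths. Count: 2.

2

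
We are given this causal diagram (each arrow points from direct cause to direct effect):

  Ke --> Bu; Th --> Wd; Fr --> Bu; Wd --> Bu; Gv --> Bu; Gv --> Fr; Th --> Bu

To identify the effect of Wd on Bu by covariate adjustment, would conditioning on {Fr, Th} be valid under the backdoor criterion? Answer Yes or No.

Yes

Backdoor paths from Wd to Bu (paths whose first edge points into Wd):
  P1: Wd <- Th -> Bu
Condition 1 (no descendant of Wd in the set): holds — descendants of Wd are {Bu}; none are in {Fr, Th}.
Condition 2 (every backdoor path blocked by {Fr, Th}):
  P1: blocked at fork node Th ∈ conditioning set.
{Fr, Th} satisfies the backdoor criterion.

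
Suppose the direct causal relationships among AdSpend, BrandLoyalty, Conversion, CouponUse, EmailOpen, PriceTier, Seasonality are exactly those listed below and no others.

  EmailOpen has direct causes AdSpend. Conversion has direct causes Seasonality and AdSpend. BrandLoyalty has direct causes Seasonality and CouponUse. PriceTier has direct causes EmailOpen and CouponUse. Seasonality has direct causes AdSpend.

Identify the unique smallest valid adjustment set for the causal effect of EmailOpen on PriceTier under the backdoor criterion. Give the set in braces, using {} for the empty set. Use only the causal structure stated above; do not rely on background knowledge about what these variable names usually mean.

Variables eligible for adjustment (non-descendants of EmailOpen, excluding EmailOpen and PriceTier): {AdSpend, BrandLoyalty, Conversion, CouponUse, Seasonality}.
Backdoor paths from EmailOpen to PriceTier:
  P1: EmailOpen <- AdSpend -> Seasonality -> BrandLoyalty <- CouponUse -> PriceTier
  P2: EmailOpen <- AdSpend -> Conversion <- Seasonality -> BrandLoyalty <- CouponUse -> PriceTier
Each backdoor path contains an unconditioned collider, so every path is already blocked with the empty conditioning set:
  P1: blocked at collider BrandLoyalty (neither it nor any descendant is in the conditioning set).
  P2: blocked at collider Conversion (neither it nor any descendant is in the conditioning set).
The empty set is therefore the unique smallest valid set.

{}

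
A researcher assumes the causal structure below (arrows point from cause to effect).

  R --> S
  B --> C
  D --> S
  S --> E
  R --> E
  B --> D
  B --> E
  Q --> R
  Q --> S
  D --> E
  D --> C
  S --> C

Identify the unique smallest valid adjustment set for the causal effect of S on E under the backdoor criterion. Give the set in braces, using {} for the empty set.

{D, R}

Variables eligible for adjustment (non-descendants of S, excluding S and E): {B, D, Q, R}.
Backdoor paths from S to E:
  P1: S <- Q -> R -> E
  P2: S <- R -> E
  P3: S <- D <- B -> E
  P4: S <- D -> C <- B -> E
  P5: S <- D -> E
The empty set is not sufficient: P1 (S <- Q -> R -> E) has no collider blocking it and no conditioned non-collider, so it is open.
Try {D, R}:
  P1: blocked at chain node R ∈ conditioning set.
  P2: blocked at fork node R ∈ conditioning set.
  P3: blocked at chain node D ∈ conditioning set.
  P4: blocked at fork node D ∈ conditioning set.
  P5: blocked at fork node D ∈ conditioning set.
{D, R} contains no descendant of S and blocks every backdoor path.
Every element of {D, R} is needed (dropping D leaves P3 open; dropping R leaves P1 open), so no proper subset is valid.
Among all size-2 subsets of the eligible variables, only {D, R} blocks every backdoor path, so it is the unique smallest valid adjustment set.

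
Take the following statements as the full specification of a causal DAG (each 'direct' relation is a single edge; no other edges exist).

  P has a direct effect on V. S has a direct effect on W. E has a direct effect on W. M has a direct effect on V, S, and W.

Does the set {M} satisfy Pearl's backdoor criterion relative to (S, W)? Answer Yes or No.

Backdoor paths from S to W (paths whose first edge points into S):
  P1: S <- M -> W
Condition 1 (no descendant of S in the set): holds — descendants of S are {W}; none are in {M}.
Condition 2 (every backdoor path blocked by {M}):
  P1: blocked at fork node M ∈ conditioning set.
{M} satisfies the backdoor criterion.

Yes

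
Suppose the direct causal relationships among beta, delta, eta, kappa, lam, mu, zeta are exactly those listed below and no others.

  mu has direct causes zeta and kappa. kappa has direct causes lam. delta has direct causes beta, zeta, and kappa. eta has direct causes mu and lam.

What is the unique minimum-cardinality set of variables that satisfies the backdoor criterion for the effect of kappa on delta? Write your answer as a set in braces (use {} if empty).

{}

Variables eligible for adjustment (non-descendants of kappa, excluding kappa and delta): {beta, lam, zeta}.
Backdoor paths from kappa to delta:
  P1: kappa <- lam -> eta <- mu <- zeta -> delta
Each backdoor path contains an unconditioned collider, so every path is already blocked with the empty conditioning set:
  P1: blocked at collider eta (neither it nor any descendant is in the conditioning set).
The empty set is therefore the unique smallest valid set.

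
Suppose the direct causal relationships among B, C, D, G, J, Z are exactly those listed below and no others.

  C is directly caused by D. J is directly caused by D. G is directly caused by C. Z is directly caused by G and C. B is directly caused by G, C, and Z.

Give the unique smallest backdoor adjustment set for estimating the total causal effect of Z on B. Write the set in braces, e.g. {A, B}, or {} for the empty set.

Variables eligible for adjustment (non-descendants of Z, excluding Z and B): {C, D, G, J}.
Backdoor paths from Z to B:
  P1: Z <- C -> G -> B
  P2: Z <- C -> B
  P3: Z <- G <- C -> B
  P4: Z <- G -> B
The empty set is not sufficient: P1 (Z <- C -> G -> B) has no collider blocking it and no conditioned non-collider, so it is open.
Try {C, G}:
  P1: blocked at fork node C ∈ conditioning set.
  P2: blocked at fork node C ∈ conditioning set.
  P3: blocked at chain node G ∈ conditioning set.
  P4: blocked at fork node G ∈ conditioning set.
{C, G} contains no descendant of Z and blocks every backdoor path.
Every element of {C, G} is needed (dropping C leaves P2 open; dropping G leaves P4 open), so no proper subset is valid.
Among all size-2 subsets of the eligible variables, only {C, G} blocks every backdoor path, so it is the unique smallest valid adjustment set.

{C, G}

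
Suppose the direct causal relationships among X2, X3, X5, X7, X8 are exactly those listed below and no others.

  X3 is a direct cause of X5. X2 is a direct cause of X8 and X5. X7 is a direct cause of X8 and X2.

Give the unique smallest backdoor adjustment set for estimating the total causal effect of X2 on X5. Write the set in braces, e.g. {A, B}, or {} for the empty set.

{}

Variables eligible for adjustment (non-descendants of X2, excluding X2 and X5): {X3, X7}.
Backdoor paths from X2 to X5:
  (none)
With no backdoor paths the empty set already satisfies the criterion, and it is trivially minimal.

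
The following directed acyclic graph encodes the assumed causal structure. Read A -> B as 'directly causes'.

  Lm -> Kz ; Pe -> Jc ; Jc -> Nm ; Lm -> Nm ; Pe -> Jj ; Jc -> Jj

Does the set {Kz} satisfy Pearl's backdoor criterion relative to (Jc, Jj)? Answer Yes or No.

Backdoor paths from Jc to Jj (paths whose first edge points into Jc):
  P1: Jc <- Pe -> Jj
Condition 1 (no descendant of Jc in the set): holds — descendants of Jc are {Jj, Nm}; none are in {Kz}.
Condition 2 (every backdoor path blocked by {Kz}):
  P1: open — no interior node is in the conditioning set.
{Kz} does not satisfy the backdoor criterion.

No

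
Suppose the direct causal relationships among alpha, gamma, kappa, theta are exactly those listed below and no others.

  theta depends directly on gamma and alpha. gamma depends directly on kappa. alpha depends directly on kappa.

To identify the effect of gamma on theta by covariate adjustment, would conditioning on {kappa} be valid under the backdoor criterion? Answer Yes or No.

Backdoor paths from gamma to theta (paths whose first edge points into gamma):
  P1: gamma <- kappa -> alpha -> theta
Condition 1 (no descendant of gamma in the set): holds — descendants of gamma are {theta}; none are in {kappa}.
Condition 2 (every backdoor path blocked by {kappa}):
  P1: blocked at fork node kappa ∈ conditioning set.
{kappa} satisfies the backdoor criterion.

Yes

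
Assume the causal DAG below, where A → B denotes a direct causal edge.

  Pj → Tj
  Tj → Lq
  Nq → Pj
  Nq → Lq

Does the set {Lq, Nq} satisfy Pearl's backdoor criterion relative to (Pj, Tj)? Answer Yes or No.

No

Backdoor paths from Pj to Tj (paths whose first edge points into Pj):
  P1: Pj <- Nq -> Lq <- Tj
Condition 1 (no descendant of Pj in the set): FAILS — Lq is a descendant of Pj.
Condition 2 (every backdoor path blocked by {Lq, Nq}):
  P1: blocked at fork node Nq ∈ conditioning set.
{Lq, Nq} does not satisfy the backdoor criterion.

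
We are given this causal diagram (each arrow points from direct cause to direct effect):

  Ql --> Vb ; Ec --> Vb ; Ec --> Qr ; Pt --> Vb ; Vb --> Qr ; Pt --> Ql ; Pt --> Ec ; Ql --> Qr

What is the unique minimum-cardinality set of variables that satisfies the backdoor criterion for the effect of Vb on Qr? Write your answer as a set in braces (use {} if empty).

{Ec, Ql}

Variables eligible for adjustment (non-descendants of Vb, excluding Vb and Qr): {Ec, Pt, Ql}.
Backdoor paths from Vb to Qr:
  P1: Vb <- Pt -> Ql -> Qr
  P2: Vb <- Pt -> Ec -> Qr
  P3: Vb <- Ql <- Pt -> Ec -> Qr
  P4: Vb <- Ql -> Qr
  P5: Vb <- Ec <- Pt -> Ql -> Qr
  P6: Vb <- Ec -> Qr
The empty set is not sufficient: P1 (Vb <- Pt -> Ql -> Qr) has no collider blocking it and no conditioned non-collider, so it is open.
Try {Ec, Ql}:
  P1: blocked at chain node Ql ∈ conditioning set.
  P2: blocked at chain node Ec ∈ conditioning set.
  P3: blocked at chain node Ql ∈ conditioning set.
  P4: blocked at fork node Ql ∈ conditioning set.
  P5: blocked at chain node Ec ∈ conditioning set.
  P6: blocked at fork node Ec ∈ conditioning set.
{Ec, Ql} contains no descendant of Vb and blocks every backdoor path.
Every element of {Ec, Ql} is needed (dropping Ec leaves P2 open; dropping Ql leaves P1 open), so no proper subset is valid.
Among all size-2 subsets of the eligible variables, only {Ec, Ql} blocks every backdoor path, so it is the unique smallest valid adjustment set.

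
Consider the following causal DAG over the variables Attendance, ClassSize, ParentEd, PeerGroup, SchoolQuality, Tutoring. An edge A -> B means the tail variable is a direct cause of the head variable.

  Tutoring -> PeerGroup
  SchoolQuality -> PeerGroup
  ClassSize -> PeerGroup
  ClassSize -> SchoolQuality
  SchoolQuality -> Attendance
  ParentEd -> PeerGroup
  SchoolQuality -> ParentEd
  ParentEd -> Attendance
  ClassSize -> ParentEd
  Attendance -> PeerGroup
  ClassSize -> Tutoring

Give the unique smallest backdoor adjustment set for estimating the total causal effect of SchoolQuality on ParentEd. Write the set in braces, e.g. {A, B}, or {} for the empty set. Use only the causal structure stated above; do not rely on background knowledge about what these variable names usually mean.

Variables eligible for adjustment (non-descendants of SchoolQuality, excluding SchoolQuality and ParentEd): {ClassSize, Tutoring}.
Backdoor paths from SchoolQuality to ParentEd:
  P1: SchoolQuality <- ClassSize -> Tutoring -> PeerGroup <- ParentEd
  P2: SchoolQuality <- ClassSize -> Tutoring -> PeerGroup <- Attendance <- ParentEd
  P3: SchoolQuality <- ClassSize -> ParentEd
  P4: SchoolQuality <- ClassSize -> PeerGroup <- ParentEd
  P5: SchoolQuality <- ClassSize -> PeerGroup <- Attendance <- ParentEd
The empty set is not sufficient: P3 (SchoolQuality <- ClassSize -> ParentEd) has no collider blocking it and no conditioned non-collider, so it is open.
Try {ClassSize}:
  P1: blocked at fork node ClassSize ∈ conditioning set.
  P2: blocked at fork node ClassSize ∈ conditioning set.
  P3: blocked at fork node ClassSize ∈ conditioning set.
  P4: blocked at fork node ClassSize ∈ conditioning set.
  P5: blocked at fork node ClassSize ∈ conditioning set.
{ClassSize} contains no descendant of SchoolQuality and blocks every backdoor path.
No other singleton works — e.g. {Tutoring} leaves P3 open — so {ClassSize} is the unique smallest valid adjustment set.

{ClassSize}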